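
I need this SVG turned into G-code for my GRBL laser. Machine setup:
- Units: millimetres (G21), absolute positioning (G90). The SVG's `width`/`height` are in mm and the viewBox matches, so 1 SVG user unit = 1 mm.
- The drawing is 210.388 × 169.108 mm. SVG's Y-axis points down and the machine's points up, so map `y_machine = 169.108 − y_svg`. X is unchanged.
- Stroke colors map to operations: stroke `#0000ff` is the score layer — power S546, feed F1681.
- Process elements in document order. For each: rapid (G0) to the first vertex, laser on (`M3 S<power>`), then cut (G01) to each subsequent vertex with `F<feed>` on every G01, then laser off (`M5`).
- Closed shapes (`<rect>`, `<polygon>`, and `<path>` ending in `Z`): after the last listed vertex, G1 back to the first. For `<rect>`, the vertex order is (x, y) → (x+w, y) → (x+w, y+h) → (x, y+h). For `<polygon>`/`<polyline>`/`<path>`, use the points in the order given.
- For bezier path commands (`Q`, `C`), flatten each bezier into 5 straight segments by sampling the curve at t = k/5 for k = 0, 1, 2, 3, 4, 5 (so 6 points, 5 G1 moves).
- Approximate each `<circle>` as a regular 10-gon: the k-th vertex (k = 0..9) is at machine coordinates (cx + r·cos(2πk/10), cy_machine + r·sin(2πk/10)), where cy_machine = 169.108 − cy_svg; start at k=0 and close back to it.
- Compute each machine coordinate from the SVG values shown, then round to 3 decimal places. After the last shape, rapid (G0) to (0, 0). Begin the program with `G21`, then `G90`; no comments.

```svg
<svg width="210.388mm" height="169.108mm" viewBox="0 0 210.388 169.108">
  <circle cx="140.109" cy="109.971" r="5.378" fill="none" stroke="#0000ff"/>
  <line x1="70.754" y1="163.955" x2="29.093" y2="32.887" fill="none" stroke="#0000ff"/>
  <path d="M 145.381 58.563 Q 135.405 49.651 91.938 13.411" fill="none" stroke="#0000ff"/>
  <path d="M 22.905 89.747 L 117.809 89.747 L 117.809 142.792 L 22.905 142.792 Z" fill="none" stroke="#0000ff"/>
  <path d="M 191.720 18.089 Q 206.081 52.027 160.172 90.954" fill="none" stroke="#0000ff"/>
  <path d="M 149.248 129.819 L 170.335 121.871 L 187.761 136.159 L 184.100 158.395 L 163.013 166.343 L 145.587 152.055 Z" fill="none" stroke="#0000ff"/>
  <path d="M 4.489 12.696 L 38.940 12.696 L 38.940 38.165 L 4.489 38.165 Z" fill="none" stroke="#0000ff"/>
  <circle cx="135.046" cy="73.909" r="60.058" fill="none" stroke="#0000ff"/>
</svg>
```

G21
G90
G0 X145.487 Y59.137
M3 S546
G01 X144.460 Y62.298 F1681
G01 X141.771 Y64.252 F1681
G01 X138.447 Y64.252 F1681
G01 X135.758 Y62.298 F1681
G01 X134.731 Y59.137 F1681
G01 X135.758 Y55.976 F1681
G01 X138.447 Y54.022 F1681
G01 X141.771 Y54.022 F1681
G01 X144.460 Y55.976 F1681
G01 X145.487 Y59.137 F1681
M5
G0 X70.754 Y5.153
M3 S546
G01 X29.093 Y136.221 F1681
M5
G0 X145.381 Y110.545
M3 S546
G01 X140.051 Y115.203 F1681
G01 X132.042 Y122.047 F1681
G01 X121.353 Y131.077 F1681
G01 X107.985 Y142.294 F1681
G01 X91.938 Y155.697 F1681
M5
G0 X22.905 Y79.361
M3 S546
G01 X117.809 Y79.361 F1681
G01 X117.809 Y26.316 F1681
G01 X22.905 Y26.316 F1681
G01 X22.905 Y79.361 F1681
M5
G0 X191.720 Y151.019
M3 S546
G01 X195.054 Y137.244 F1681
G01 X193.566 Y123.070 F1681
G01 X187.256 Y108.497 F1681
G01 X176.125 Y93.525 F1681
G01 X160.172 Y78.154 F1681
M5
G0 X149.248 Y39.289
M3 S546
G01 X170.335 Y47.237 F1681
G01 X187.761 Y32.949 F1681
G01 X184.100 Y10.713 F1681
G01 X163.013 Y2.765 F1681
G01 X145.587 Y17.053 F1681
G01 X149.248 Y39.289 F1681
M5
G0 X4.489 Y156.412
M3 S546
G01 X38.940 Y156.412 F1681
G01 X38.940 Y130.943 F1681
G01 X4.489 Y130.943 F1681
G01 X4.489 Y156.412 F1681
M5
G0 X195.104 Y95.199
M3 S546
G01 X183.634 Y130.500 F1681
G01 X153.605 Y152.318 F1681
G01 X116.487 Y152.318 F1681
G01 X86.458 Y130.500 F1681
G01 X74.988 Y95.199 F1681
G01 X86.458 Y59.898 F1681
G01 X116.487 Y38.080 F1681
G01 X153.605 Y38.080 F1681
G01 X183.634 Y59.898 F1681
G01 X195.104 Y95.199 F1681
M5
G0 X0.000 Y0.000

1 u = 1 mm; y_m = 169.108 − y.

[1] `<circle>` circle, #0000ff→score S546 F1681: (145.487,59.137) → (144.460,62.298) → (141.771,64.252) → (138.447,64.252) → (135.758,62.298) → (134.731,59.137) → (135.758,55.976) → (138.447,54.022) → (141.771,54.022) → (144.460,55.976) → (145.487,59.137) (closed)

[2] `<line>` line segment, #0000ff→score S546 F1681: (70.754,5.153) → (29.093,136.221)

[3] `<path>` quadratic bezier, #0000ff→score S546 F1681: (145.381,110.545) → (140.051,115.203) → (132.042,122.047) → (121.353,131.077) → (107.985,142.294) → (91.938,155.697)

[4] `<path>` rectangle, #0000ff→score S546 F1681: (22.905,79.361) → (117.809,79.361) → (117.809,26.316) → (22.905,26.316) → (22.905,79.361) (closed)

[5] `<path>` quadratic bezier, #0000ff→score S546 F1681: (191.720,151.019) → (195.054,137.244) → (193.566,123.070) → (187.256,108.497) → (176.125,93.525) → (160.172,78.154)

[6] `<path>` regular polygon, #0000ff→score S546 F1681: (149.248,39.289) → (170.335,47.237) → (187.761,32.949) → (184.100,10.713) → (163.013,2.765) → (145.587,17.053) → (149.248,39.289) (closed)

[7] `<path>` rectangle, #0000ff→score S546 F1681: (4.489,156.412) → (38.940,156.412) → (38.940,130.943) → (4.489,130.943) → (4.489,156.412) (closed)

[8] `<circle>` circle, #0000ff→score S546 F1681: (195.104,95.199) → (183.634,130.500) → (153.605,152.318) → (116.487,152.318) → (86.458,130.500) → (74.988,95.199) → (86.458,59.898) → (116.487,38.080) → (153.605,38.080) → (183.634,59.898) → (195.104,95.199) (closed)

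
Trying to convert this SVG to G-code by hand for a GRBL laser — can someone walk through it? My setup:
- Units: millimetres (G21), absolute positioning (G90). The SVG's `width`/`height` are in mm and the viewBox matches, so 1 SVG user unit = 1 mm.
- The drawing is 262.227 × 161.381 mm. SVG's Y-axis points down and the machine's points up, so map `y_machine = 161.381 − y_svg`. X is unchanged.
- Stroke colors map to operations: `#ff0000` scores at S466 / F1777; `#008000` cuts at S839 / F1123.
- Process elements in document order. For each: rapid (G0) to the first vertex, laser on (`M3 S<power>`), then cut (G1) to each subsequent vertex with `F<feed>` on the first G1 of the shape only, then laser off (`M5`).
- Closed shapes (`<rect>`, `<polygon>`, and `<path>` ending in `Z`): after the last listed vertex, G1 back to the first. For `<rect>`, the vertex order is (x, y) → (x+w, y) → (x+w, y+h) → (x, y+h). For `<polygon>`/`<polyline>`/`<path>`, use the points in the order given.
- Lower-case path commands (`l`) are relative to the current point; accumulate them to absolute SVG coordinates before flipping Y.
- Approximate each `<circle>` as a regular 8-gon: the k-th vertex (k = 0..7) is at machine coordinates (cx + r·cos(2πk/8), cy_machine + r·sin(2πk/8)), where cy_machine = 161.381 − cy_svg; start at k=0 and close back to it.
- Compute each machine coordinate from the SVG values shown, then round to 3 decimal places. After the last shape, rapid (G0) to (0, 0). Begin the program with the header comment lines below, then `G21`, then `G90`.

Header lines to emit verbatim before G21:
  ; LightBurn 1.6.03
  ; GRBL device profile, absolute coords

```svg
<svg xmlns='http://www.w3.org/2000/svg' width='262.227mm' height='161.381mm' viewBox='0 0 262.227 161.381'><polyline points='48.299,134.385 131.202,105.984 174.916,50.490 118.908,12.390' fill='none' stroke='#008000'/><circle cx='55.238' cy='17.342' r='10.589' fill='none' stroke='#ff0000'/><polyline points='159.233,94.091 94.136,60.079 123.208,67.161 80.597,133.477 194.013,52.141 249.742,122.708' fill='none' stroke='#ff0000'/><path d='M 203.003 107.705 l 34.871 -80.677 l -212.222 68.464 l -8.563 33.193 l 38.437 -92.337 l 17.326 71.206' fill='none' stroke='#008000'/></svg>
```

viewBox `0 0 262.227 161.381` with mm width/height → 1 unit = 1 mm. Flip: y_m = 161.381 − y_svg.

**Shape 1** — `<polyline>` open polyline, stroke `#008000` → cut (S839, F1123). Machine vertices: (48.299,26.996) → (131.202,55.397) → (174.916,110.891) → (118.908,148.991). Open path.

**Shape 2** — `<circle>` circle, stroke `#ff0000` → score (S466, F1777). Machine vertices: (65.827,144.039) → (62.726,151.527) → (55.238,154.628) → (47.750,151.527) → (44.649,144.039) → (47.750,136.551) → (55.238,133.450) → (62.726,136.551) → (65.827,144.039). Closed: final G1 returns to the first vertex.

**Shape 3** — `<polyline>` open polyline, stroke `#ff0000` → score (S466, F1777). Machine vertices: (159.233,67.290) → (94.136,101.302) → (123.208,94.220) → (80.597,27.904) → (194.013,109.240) → (249.742,38.673). Open path.

**Shape 4** — `<path>` open polyline, stroke `#008000` → cut (S839, F1123). Machine vertices: (203.003,53.676) → (237.874,134.353) → (25.652,65.889) → (17.089,32.696) → (55.526,125.033) → (72.852,53.827). Open path.

; LightBurn 1.6.03
; GRBL device profile, absolute coords
G21
G90
G0 X48.299 Y26.996
M3 S839
G1 X131.202 Y55.397 F1123
G1 X174.916 Y110.891
G1 X118.908 Y148.991
M5
G0 X65.827 Y144.039
M3 S466
G1 X62.726 Y151.527 F1777
G1 X55.238 Y154.628
G1 X47.750 Y151.527
G1 X44.649 Y144.039
G1 X47.750 Y136.551
G1 X55.238 Y133.450
G1 X62.726 Y136.551
G1 X65.827 Y144.039
M5
G0 X159.233 Y67.290
M3 S466
G1 X94.136 Y101.302 F1777
G1 X123.208 Y94.220
G1 X80.597 Y27.904
G1 X194.013 Y109.240
G1 X249.742 Y38.673
M5
G0 X203.003 Y53.676
M3 S839
G1 X237.874 Y134.353 F1123
G1 X25.652 Y65.889
G1 X17.089 Y32.696
G1 X55.526 Y125.033
G1 X72.852 Y53.827
M5
G0 X0.000 Y0.000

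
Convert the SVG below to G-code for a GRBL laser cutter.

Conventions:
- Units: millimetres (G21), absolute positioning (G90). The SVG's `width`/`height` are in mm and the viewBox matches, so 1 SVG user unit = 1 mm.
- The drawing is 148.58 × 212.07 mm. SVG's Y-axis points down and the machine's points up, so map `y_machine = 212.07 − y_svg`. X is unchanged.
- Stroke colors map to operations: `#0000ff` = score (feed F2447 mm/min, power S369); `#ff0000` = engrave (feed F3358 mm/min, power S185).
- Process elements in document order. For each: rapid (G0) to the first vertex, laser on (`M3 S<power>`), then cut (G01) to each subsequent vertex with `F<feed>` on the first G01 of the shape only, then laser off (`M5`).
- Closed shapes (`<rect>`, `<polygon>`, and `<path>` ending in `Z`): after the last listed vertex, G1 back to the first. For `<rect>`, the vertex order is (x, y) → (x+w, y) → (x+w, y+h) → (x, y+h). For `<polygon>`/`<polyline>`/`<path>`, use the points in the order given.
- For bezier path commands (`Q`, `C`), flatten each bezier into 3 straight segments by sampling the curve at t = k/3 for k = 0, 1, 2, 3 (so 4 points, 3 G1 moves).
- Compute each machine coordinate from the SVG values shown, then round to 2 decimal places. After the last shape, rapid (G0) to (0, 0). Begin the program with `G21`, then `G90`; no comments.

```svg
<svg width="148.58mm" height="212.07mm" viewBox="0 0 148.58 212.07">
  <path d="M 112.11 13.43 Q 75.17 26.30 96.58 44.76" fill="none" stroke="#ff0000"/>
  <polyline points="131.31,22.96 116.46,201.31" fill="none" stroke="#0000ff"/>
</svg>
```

G21
G90
G0 X112.11 Y198.64
M3 S185
G01 X93.97 Y189.44 F3358
G01 X88.79 Y179.00
G01 X96.58 Y167.31
M5
G0 X131.31 Y189.11
M3 S369
G01 X116.46 Y10.76 F2447
M5
G0 X0.00 Y0.00

viewBox `0 0 148.58 212.07` with mm width/height → 1 unit = 1 mm. Flip: y_m = 212.07 − y_svg.

**Shape 1** — `<path>` quadratic bezier, stroke `#ff0000` → engrave (S185, F3358). Control points (SVG): P0=(112.11,13.43), P1=(75.17,26.30), P2=(96.58,44.76); sampled at t=k/3. Machine vertices: (112.11,198.64) → (93.97,189.44) → (88.79,179.00) → (96.58,167.31). Open path.

**Shape 2** — `<polyline>` line segment, stroke `#0000ff` → score (S369, F2447). Machine vertices: (131.31,189.11) → (116.46,10.76). Open path.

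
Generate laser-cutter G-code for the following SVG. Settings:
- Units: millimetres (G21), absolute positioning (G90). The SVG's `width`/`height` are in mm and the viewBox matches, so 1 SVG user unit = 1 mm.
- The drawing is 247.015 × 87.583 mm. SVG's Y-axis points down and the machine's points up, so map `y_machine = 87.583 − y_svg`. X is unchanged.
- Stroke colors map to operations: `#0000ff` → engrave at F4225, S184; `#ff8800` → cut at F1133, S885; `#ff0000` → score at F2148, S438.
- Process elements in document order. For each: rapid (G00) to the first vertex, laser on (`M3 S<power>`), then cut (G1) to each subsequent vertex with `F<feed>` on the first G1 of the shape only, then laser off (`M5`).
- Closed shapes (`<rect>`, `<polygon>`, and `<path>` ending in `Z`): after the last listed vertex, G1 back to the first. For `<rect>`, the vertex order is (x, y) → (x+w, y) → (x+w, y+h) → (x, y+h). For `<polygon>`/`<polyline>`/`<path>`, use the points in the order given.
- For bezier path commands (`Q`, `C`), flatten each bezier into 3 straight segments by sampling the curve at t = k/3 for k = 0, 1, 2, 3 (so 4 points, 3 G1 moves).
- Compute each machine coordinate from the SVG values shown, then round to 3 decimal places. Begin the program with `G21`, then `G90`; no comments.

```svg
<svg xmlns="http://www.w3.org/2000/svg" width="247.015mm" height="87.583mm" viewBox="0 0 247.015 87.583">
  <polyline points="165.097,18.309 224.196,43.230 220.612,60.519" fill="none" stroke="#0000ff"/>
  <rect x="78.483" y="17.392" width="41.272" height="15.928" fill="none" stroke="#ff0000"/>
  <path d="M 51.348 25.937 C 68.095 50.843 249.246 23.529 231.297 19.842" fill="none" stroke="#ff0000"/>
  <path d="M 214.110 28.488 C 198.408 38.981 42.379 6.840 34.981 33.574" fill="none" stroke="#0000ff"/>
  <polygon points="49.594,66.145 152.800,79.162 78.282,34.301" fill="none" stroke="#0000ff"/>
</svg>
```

G21
G90
G00 X165.097 Y69.274
M3 S184
G1 X224.196 Y44.353 F4225
G1 X220.612 Y27.064
M5
G00 X78.483 Y70.191
M3 S438
G1 X119.755 Y70.191 F2148
G1 X119.755 Y54.263
G1 X78.483 Y54.263
G1 X78.483 Y70.191
M5
G00 X51.348 Y61.646
M3 S438
G1 X109.433 Y51.338 F2148
G1 X196.342 Y58.987
G1 X231.297 Y67.741
M5
G00 X214.110 Y59.095
M3 S184
G1 X162.334 Y59.054 F4225
G1 X81.221 Y64.878
G1 X34.981 Y54.009
M5
G00 X49.594 Y21.438
M3 S184
G1 X152.800 Y8.421 F4225
G1 X78.282 Y53.282
G1 X49.594 Y21.438
M5

1 u = 1 mm; y_m = 87.583 − y.

[1] `<polyline>` open polyline, #0000ff→engrave S184 F4225: (165.097,69.274) → (224.196,44.353) → (220.612,27.064)

[2] `<rect>` rectangle, #ff0000→score S438 F2148: (78.483,70.191) → (119.755,70.191) → (119.755,54.263) → (78.483,54.263) → (78.483,70.191) (closed)

[3] `<path>` cubic bezier, #ff0000→score S438 F2148: (51.348,61.646) → (109.433,51.338) → (196.342,58.987) → (231.297,67.741)

[4] `<path>` cubic bezier, #0000ff→engrave S184 F4225: (214.110,59.095) → (162.334,59.054) → (81.221,64.878) → (34.981,54.009)

[5] `<polygon>` closed polygon, #0000ff→engrave S184 F4225: (49.594,21.438) → (152.800,8.421) → (78.282,53.282) → (49.594,21.438) (closed)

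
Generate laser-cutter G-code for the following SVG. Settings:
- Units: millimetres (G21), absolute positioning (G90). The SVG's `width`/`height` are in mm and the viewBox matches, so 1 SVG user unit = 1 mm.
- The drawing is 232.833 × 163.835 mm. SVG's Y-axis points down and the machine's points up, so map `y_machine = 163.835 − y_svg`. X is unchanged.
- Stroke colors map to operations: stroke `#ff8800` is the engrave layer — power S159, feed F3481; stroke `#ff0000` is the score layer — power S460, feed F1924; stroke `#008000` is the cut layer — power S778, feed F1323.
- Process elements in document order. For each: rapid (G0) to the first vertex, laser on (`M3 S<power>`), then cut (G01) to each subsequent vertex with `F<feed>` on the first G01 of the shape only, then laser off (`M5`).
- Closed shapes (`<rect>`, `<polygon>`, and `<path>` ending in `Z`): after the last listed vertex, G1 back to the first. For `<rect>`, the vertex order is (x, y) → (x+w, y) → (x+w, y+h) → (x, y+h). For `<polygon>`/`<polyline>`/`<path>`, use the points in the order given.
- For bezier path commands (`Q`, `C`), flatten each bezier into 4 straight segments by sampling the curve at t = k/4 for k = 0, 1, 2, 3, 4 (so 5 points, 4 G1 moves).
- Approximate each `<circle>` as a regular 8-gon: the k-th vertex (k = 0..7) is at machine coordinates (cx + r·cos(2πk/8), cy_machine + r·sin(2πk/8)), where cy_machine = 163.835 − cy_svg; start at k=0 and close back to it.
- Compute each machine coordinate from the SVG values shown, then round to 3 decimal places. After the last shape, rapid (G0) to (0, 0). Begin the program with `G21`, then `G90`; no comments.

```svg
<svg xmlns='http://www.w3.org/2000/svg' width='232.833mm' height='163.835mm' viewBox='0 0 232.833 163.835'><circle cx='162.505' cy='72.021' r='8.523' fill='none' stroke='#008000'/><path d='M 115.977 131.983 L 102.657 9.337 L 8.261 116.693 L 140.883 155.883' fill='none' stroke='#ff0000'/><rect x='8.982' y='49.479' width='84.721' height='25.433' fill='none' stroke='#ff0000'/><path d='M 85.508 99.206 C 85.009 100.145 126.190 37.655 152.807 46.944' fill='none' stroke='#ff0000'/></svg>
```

1 u = 1 mm; y_m = 163.835 − y.

[1] `<circle>` circle, #008000→cut S778 F1323: (171.028,91.814) → (168.532,97.841) → (162.505,100.337) → (156.478,97.841) → (153.982,91.814) → (156.478,85.787) → (162.505,83.291) → (168.532,85.787) → (171.028,91.814) (closed)

[2] `<path>` open polyline, #ff0000→score S460 F1924: (115.977,31.852) → (102.657,154.498) → (8.261,47.142) → (140.883,7.952)

[3] `<rect>` rectangle, #ff0000→score S460 F1924: (8.982,114.356) → (93.703,114.356) → (93.703,88.923) → (8.982,88.923) → (8.982,114.356) (closed)

[4] `<path>` cubic bezier, #ff0000→score S460 F1924: (85.508,64.629) → (92.070,73.705) → (108.989,93.891) → (130.992,112.512) → (152.807,116.891)

G21
G90
G0 X171.028 Y91.814
M3 S778
G01 X168.532 Y97.841 F1323
G01 X162.505 Y100.337
G01 X156.478 Y97.841
G01 X153.982 Y91.814
G01 X156.478 Y85.787
G01 X162.505 Y83.291
G01 X168.532 Y85.787
G01 X171.028 Y91.814
M5
G0 X115.977 Y31.852
M3 S460
G01 X102.657 Y154.498 F1924
G01 X8.261 Y47.142
G01 X140.883 Y7.952
M5
G0 X8.982 Y114.356
M3 S460
G01 X93.703 Y114.356 F1924
G01 X93.703 Y88.923
G01 X8.982 Y88.923
G01 X8.982 Y114.356
M5
G0 X85.508 Y64.629
M3 S460
G01 X92.070 Y73.705 F1924
G01 X108.989 Y93.891
G01 X130.992 Y112.512
G01 X152.807 Y116.891
M5
G0 X0.000 Y0.000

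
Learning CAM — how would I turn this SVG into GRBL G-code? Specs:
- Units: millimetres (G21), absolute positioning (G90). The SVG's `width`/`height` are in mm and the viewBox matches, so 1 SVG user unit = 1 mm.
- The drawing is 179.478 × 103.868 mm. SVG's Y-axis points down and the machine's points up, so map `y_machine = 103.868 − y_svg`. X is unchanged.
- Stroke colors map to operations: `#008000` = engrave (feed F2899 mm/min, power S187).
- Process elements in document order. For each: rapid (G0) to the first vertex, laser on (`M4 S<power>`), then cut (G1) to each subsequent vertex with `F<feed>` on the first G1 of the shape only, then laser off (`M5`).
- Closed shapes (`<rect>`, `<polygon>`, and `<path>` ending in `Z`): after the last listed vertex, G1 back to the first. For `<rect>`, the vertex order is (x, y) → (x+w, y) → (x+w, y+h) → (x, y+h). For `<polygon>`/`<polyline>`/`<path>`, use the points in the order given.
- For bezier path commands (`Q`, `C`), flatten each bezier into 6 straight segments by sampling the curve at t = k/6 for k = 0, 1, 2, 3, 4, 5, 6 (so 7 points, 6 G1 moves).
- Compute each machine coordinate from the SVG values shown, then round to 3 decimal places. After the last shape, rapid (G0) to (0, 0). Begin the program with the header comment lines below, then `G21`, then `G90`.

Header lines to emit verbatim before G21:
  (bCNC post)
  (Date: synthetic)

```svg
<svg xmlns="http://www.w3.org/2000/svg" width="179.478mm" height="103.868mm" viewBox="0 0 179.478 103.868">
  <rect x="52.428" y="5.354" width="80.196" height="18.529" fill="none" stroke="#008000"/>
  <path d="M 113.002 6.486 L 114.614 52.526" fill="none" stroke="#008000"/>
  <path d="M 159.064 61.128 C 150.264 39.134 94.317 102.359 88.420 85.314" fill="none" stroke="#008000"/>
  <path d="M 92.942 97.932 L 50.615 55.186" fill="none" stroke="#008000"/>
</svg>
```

Since the viewBox matches the mm dimensions, user units are millimetres directly. The only transform is the Y-flip y_m = 103.868 − y_svg.

Shape 1 is a rectangle drawn with `<rect>`. Its stroke #008000 means engrave at S187, F2899. After flipping Y the toolpath is (52.428,98.514) → (132.624,98.514) → (132.624,79.985) → (52.428,79.985) → (52.428,98.514), returning to the start.

Shape 2 is a line segment drawn with `<path>`. Its stroke #008000 means engrave at S187, F2899. After flipping Y the toolpath is (113.002,97.382) → (114.614,51.342).

Shape 3 is a cubic bezier drawn with `<path>`. Its stroke #008000 means engrave at S187, F2899. After flipping Y the toolpath is (159.064,42.740) → (151.185,47.402) → (138.148,42.457) → (122.653,32.503) → (107.400,22.136) → (95.089,15.955) → (88.420,18.554).

Shape 4 is a line segment drawn with `<path>`. Its stroke #008000 means engrave at S187, F2899. After flipping Y the toolpath is (92.942,5.936) → (50.615,48.682).

(bCNC post)
(Date: synthetic)
G21
G90
G0 X52.428 Y98.514
M4 S187
G1 X132.624 Y98.514 F2899
G1 X132.624 Y79.985
G1 X52.428 Y79.985
G1 X52.428 Y98.514
M5
G0 X113.002 Y97.382
M4 S187
G1 X114.614 Y51.342 F2899
M5
G0 X159.064 Y42.740
M4 S187
G1 X151.185 Y47.402 F2899
G1 X138.148 Y42.457
G1 X122.653 Y32.503
G1 X107.400 Y22.136
G1 X95.089 Y15.955
G1 X88.420 Y18.554
M5
G0 X92.942 Y5.936
M4 S187
G1 X50.615 Y48.682 F2899
M5
G0 X0.000 Y0.000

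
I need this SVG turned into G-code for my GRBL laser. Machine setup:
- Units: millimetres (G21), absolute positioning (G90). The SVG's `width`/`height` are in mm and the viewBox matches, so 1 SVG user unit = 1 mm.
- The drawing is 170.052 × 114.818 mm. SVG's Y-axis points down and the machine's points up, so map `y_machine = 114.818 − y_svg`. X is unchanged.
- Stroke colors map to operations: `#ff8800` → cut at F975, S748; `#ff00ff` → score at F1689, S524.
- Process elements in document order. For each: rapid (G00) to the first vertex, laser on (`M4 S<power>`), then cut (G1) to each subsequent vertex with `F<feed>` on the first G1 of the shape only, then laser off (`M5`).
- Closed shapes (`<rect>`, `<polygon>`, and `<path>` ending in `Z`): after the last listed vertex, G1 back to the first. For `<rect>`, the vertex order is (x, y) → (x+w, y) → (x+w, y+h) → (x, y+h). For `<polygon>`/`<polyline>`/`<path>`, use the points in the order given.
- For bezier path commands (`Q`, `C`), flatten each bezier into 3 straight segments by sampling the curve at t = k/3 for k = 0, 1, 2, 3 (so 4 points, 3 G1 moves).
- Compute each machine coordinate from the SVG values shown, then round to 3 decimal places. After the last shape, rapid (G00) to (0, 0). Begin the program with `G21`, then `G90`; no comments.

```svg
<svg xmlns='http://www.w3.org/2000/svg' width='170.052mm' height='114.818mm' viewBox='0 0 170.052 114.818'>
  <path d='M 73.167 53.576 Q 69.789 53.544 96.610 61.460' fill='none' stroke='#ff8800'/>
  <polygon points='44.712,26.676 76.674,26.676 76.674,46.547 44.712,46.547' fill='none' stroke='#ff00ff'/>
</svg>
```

G21
G90
G00 X73.167 Y61.242
M4 S748
G1 X74.270 Y60.380 F975
G1 X82.085 Y57.752
G1 X96.610 Y53.358
M5
G00 X44.712 Y88.142
M4 S524
G1 X76.674 Y88.142 F1689
G1 X76.674 Y68.271
G1 X44.712 Y68.271
G1 X44.712 Y88.142
M5
G00 X0.000 Y0.000

1 u = 1 mm; y_m = 114.818 − y.

[1] `<path>` quadratic bezier, #ff8800→cut S748 F975: (73.167,61.242) → (74.270,60.380) → (82.085,57.752) → (96.610,53.358)

[2] `<polygon>` rectangle, #ff00ff→score S524 F1689: (44.712,88.142) → (76.674,88.142) → (76.674,68.271) → (44.712,68.271) → (44.712,88.142) (closed)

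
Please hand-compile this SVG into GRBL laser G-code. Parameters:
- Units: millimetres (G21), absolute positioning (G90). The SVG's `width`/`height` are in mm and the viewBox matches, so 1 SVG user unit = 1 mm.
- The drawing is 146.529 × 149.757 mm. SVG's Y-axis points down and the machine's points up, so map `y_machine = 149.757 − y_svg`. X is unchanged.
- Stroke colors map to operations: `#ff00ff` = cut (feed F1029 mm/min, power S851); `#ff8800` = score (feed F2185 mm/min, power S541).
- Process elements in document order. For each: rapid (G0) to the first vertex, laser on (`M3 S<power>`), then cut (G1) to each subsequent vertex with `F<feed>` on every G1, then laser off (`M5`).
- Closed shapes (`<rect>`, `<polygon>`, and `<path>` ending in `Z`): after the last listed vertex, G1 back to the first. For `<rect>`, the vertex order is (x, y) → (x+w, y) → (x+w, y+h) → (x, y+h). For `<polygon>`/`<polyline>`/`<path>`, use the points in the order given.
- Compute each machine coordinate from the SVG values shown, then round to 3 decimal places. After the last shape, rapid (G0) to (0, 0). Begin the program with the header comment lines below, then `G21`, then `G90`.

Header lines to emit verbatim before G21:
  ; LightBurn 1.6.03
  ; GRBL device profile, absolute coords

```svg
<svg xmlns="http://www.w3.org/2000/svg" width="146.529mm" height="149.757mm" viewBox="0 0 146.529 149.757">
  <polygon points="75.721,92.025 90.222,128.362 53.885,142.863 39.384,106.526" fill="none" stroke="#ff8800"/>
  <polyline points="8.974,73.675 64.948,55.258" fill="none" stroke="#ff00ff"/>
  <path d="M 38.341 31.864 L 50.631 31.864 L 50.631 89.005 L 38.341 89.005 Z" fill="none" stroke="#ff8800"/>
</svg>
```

; LightBurn 1.6.03
; GRBL device profile, absolute coords
G21
G90
G0 X75.721 Y57.732
M3 S541
G1 X90.222 Y21.395 F2185
G1 X53.885 Y6.894 F2185
G1 X39.384 Y43.231 F2185
G1 X75.721 Y57.732 F2185
M5
G0 X8.974 Y76.082
M3 S851
G1 X64.948 Y94.499 F1029
M5
G0 X38.341 Y117.893
M3 S541
G1 X50.631 Y117.893 F2185
G1 X50.631 Y60.752 F2185
G1 X38.341 Y60.752 F2185
G1 X38.341 Y117.893 F2185
M5
G0 X0.000 Y0.000

Since the viewBox matches the mm dimensions, user units are millimetres directly. The only transform is the Y-flip y_m = 149.757 − y_svg.

Shape 1 is a regular polygon drawn with `<polygon>`. Its stroke #ff8800 means score at S541, F2185. After flipping Y the toolpath is (75.721,57.732) → (90.222,21.395) → (53.885,6.894) → (39.384,43.231) → (75.721,57.732), returning to the start.

Shape 2 is a line segment drawn with `<polyline>`. Its stroke #ff00ff means cut at S851, F1029. After flipping Y the toolpath is (8.974,76.082) → (64.948,94.499).

Shape 3 is a rectangle drawn with `<path>`. Its stroke #ff8800 means score at S541, F2185. After flipping Y the toolpath is (38.341,117.893) → (50.631,117.893) → (50.631,60.752) → (38.341,60.752) → (38.341,117.893), returning to the start.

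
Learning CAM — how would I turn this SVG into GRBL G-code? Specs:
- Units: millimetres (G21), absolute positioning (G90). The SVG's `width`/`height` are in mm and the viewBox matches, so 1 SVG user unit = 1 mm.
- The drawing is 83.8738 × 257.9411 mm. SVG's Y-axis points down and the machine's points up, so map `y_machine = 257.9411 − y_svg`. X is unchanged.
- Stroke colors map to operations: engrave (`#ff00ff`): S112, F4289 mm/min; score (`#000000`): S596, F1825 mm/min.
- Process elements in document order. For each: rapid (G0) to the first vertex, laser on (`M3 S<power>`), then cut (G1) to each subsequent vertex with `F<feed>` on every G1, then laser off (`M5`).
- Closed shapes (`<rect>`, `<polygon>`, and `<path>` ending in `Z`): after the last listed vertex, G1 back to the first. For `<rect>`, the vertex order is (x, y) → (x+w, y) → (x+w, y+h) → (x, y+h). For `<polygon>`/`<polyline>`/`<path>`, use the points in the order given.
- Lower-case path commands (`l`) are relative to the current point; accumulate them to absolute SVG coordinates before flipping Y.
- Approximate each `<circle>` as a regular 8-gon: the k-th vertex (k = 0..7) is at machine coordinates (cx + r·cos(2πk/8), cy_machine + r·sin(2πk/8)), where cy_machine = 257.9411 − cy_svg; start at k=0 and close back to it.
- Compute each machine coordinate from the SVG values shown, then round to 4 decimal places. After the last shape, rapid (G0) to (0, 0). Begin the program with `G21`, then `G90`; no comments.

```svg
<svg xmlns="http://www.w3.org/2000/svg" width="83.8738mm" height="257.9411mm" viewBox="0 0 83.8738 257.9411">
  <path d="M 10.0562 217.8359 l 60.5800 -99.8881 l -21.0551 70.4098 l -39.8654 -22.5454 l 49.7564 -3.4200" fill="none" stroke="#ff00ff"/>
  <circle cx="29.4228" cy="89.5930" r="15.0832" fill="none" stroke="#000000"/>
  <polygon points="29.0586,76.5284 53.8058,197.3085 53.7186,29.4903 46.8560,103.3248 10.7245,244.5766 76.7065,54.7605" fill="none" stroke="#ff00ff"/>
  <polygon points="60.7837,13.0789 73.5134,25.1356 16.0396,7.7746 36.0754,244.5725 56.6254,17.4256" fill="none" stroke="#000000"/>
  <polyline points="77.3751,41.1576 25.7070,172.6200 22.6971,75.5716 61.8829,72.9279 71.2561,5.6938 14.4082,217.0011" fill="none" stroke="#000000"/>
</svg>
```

G21
G90
G0 X10.0562 Y40.1052
M3 S112
G1 X70.6362 Y139.9933 F4289
G1 X49.5811 Y69.5835 F4289
G1 X9.7157 Y92.1289 F4289
G1 X59.4721 Y95.5489 F4289
M5
G0 X44.5060 Y168.3481
M3 S596
G1 X40.0882 Y179.0135 F1825
G1 X29.4228 Y183.4313 F1825
G1 X18.7574 Y179.0135 F1825
G1 X14.3396 Y168.3481 F1825
G1 X18.7574 Y157.6827 F1825
G1 X29.4228 Y153.2649 F1825
G1 X40.0882 Y157.6827 F1825
G1 X44.5060 Y168.3481 F1825
M5
G0 X29.0586 Y181.4127
M3 S112
G1 X53.8058 Y60.6326 F4289
G1 X53.7186 Y228.4508 F4289
G1 X46.8560 Y154.6163 F4289
G1 X10.7245 Y13.3645 F4289
G1 X76.7065 Y203.1806 F4289
G1 X29.0586 Y181.4127 F4289
M5
G0 X60.7837 Y244.8622
M3 S596
G1 X73.5134 Y232.8055 F1825
G1 X16.0396 Y250.1665 F1825
G1 X36.0754 Y13.3686 F1825
G1 X56.6254 Y240.5155 F1825
G1 X60.7837 Y244.8622 F1825
M5
G0 X77.3751 Y216.7835
M3 S596
G1 X25.7070 Y85.3211 F1825
G1 X22.6971 Y182.3695 F1825
G1 X61.8829 Y185.0132 F1825
G1 X71.2561 Y252.2473 F1825
G1 X14.4082 Y40.9400 F1825
M5
G0 X0.0000 Y0.0000

1 u = 1 mm; y_m = 257.9411 − y.

[1] `<path>` open polyline, #ff00ff→engrave S112 F4289: (10.0562,40.1052) → (70.6362,139.9933) → (49.5811,69.5835) → (9.7157,92.1289) → (59.4721,95.5489)

[2] `<circle>` circle, #000000→score S596 F1825: (44.5060,168.3481) → (40.0882,179.0135) → (29.4228,183.4313) → (18.7574,179.0135) → (14.3396,168.3481) → (18.7574,157.6827) → (29.4228,153.2649) → (40.0882,157.6827) → (44.5060,168.3481) (closed)

[3] `<polygon>` closed polygon, #ff00ff→engrave S112 F4289: (29.0586,181.4127) → (53.8058,60.6326) → (53.7186,228.4508) → (46.8560,154.6163) → (10.7245,13.3645) → (76.7065,203.1806) → (29.0586,181.4127) (closed)

[4] `<polygon>` closed polygon, #000000→score S596 F1825: (60.7837,244.8622) → (73.5134,232.8055) → (16.0396,250.1665) → (36.0754,13.3686) → (56.6254,240.5155) → (60.7837,244.8622) (closed)

[5] `<polyline>` open polyline, #000000→score S596 F1825: (77.3751,216.7835) → (25.7070,85.3211) → (22.6971,182.3695) → (61.8829,185.0132) → (71.2561,252.2473) → (14.4082,40.9400)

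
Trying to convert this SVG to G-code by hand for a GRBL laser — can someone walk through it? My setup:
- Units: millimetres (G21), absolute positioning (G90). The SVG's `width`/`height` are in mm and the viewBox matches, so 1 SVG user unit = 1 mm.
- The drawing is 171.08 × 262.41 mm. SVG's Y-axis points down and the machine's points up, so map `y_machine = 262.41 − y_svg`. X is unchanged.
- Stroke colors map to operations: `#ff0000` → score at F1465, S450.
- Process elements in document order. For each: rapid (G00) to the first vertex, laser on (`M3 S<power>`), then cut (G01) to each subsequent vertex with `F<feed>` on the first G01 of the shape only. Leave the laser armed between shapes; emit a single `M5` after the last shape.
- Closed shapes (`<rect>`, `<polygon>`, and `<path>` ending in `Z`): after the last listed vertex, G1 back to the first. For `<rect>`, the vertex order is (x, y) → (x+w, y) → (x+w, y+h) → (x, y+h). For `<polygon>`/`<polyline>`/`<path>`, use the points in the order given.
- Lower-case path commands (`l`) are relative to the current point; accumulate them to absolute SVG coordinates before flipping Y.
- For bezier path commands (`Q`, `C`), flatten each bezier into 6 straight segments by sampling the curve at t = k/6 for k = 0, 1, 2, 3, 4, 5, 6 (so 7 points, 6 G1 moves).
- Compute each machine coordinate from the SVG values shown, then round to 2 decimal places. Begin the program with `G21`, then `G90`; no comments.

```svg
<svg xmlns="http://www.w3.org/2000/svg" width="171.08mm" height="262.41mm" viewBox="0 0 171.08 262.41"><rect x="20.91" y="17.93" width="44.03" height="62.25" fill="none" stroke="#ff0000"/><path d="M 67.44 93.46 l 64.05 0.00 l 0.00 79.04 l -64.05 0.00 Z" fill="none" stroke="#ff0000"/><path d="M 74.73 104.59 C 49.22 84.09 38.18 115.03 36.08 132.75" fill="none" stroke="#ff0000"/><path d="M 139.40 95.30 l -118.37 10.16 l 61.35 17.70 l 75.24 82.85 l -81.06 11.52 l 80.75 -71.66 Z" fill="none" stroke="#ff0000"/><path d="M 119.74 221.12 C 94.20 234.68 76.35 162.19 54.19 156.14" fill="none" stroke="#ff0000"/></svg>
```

1 u = 1 mm; y_m = 262.41 − y.

[1] `<rect>` rectangle, #ff0000→score S450 F1465: (20.91,244.48) → (64.94,244.48) → (64.94,182.23) → (20.91,182.23) → (20.91,244.48) (closed)

[2] `<path>` rectangle, #ff0000→score S450 F1465: (67.44,168.95) → (131.49,168.95) → (131.49,89.91) → (67.44,89.91) → (67.44,168.95) (closed)

[3] `<path>` cubic bezier, #ff0000→score S450 F1465: (74.73,157.82) → (63.16,164.08) → (53.84,163.57) → (46.63,158.07) → (41.36,149.39) → (37.90,139.32) → (36.08,129.66)

[4] `<path>` closed polygon, #ff0000→score S450 F1465: (139.40,167.11) → (21.03,156.95) → (82.38,139.25) → (157.62,56.40) → (76.56,44.88) → (157.31,116.54) → (139.40,167.11) (closed)

[5] `<path>` cubic bezier, #ff0000→score S450 F1465: (119.74,41.29) → (107.56,40.97) → (96.32,50.77) → (85.70,66.43) → (75.36,83.72) → (64.97,98.41) → (54.19,106.27)

G21
G90
G00 X20.91 Y244.48
M3 S450
G01 X64.94 Y244.48 F1465
G01 X64.94 Y182.23
G01 X20.91 Y182.23
G01 X20.91 Y244.48
G00 X67.44 Y168.95
M3 S450
G01 X131.49 Y168.95 F1465
G01 X131.49 Y89.91
G01 X67.44 Y89.91
G01 X67.44 Y168.95
G00 X74.73 Y157.82
M3 S450
G01 X63.16 Y164.08 F1465
G01 X53.84 Y163.57
G01 X46.63 Y158.07
G01 X41.36 Y149.39
G01 X37.90 Y139.32
G01 X36.08 Y129.66
G00 X139.40 Y167.11
M3 S450
G01 X21.03 Y156.95 F1465
G01 X82.38 Y139.25
G01 X157.62 Y56.40
G01 X76.56 Y44.88
G01 X157.31 Y116.54
G01 X139.40 Y167.11
G00 X119.74 Y41.29
M3 S450
G01 X107.56 Y40.97 F1465
G01 X96.32 Y50.77
G01 X85.70 Y66.43
G01 X75.36 Y83.72
G01 X64.97 Y98.41
G01 X54.19 Y106.27
M5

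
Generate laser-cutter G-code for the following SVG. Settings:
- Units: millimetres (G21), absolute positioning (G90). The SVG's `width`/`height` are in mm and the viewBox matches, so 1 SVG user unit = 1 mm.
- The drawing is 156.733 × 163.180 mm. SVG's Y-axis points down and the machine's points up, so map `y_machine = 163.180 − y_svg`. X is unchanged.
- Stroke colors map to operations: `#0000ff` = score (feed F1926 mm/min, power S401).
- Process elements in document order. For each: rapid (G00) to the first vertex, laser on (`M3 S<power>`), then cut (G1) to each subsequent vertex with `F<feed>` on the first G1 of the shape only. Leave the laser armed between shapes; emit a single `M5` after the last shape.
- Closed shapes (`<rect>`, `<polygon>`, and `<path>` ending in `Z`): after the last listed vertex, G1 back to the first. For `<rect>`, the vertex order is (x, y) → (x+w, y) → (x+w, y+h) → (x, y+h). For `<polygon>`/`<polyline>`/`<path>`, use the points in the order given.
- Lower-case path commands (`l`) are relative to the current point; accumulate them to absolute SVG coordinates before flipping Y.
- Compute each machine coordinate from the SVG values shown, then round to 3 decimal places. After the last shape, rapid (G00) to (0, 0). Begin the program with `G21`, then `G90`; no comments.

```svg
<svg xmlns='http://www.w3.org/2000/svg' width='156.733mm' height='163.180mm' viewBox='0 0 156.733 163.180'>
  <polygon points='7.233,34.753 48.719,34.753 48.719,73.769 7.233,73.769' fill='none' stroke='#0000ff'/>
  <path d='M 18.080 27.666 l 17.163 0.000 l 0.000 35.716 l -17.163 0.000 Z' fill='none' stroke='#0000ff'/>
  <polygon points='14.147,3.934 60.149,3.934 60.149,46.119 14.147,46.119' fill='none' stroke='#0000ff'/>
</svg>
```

viewBox `0 0 156.733 163.180` with mm width/height → 1 unit = 1 mm. Flip: y_m = 163.180 − y_svg.

**Shape 1** — `<polygon>` rectangle, stroke `#0000ff` → score (S401, F1926). Machine vertices: (7.233,128.427) → (48.719,128.427) → (48.719,89.411) → (7.233,89.411) → (7.233,128.427). Closed: final G1 returns to the first vertex.

**Shape 2** — `<path>` rectangle, stroke `#0000ff` → score (S401, F1926). Machine vertices: (18.080,135.514) → (35.243,135.514) → (35.243,99.798) → (18.080,99.798) → (18.080,135.514). Closed: final G1 returns to the first vertex.

**Shape 3** — `<polygon>` rectangle, stroke `#0000ff` → score (S401, F1926). Machine vertices: (14.147,159.246) → (60.149,159.246) → (60.149,117.061) → (14.147,117.061) → (14.147,159.246). Closed: final G1 returns to the first vertex.

G21
G90
G00 X7.233 Y128.427
M3 S401
G1 X48.719 Y128.427 F1926
G1 X48.719 Y89.411
G1 X7.233 Y89.411
G1 X7.233 Y128.427
G00 X18.080 Y135.514
M3 S401
G1 X35.243 Y135.514 F1926
G1 X35.243 Y99.798
G1 X18.080 Y99.798
G1 X18.080 Y135.514
G00 X14.147 Y159.246
M3 S401
G1 X60.149 Y159.246 F1926
G1 X60.149 Y117.061
G1 X14.147 Y117.061
G1 X14.147 Y159.246
M5
G00 X0.000 Y0.000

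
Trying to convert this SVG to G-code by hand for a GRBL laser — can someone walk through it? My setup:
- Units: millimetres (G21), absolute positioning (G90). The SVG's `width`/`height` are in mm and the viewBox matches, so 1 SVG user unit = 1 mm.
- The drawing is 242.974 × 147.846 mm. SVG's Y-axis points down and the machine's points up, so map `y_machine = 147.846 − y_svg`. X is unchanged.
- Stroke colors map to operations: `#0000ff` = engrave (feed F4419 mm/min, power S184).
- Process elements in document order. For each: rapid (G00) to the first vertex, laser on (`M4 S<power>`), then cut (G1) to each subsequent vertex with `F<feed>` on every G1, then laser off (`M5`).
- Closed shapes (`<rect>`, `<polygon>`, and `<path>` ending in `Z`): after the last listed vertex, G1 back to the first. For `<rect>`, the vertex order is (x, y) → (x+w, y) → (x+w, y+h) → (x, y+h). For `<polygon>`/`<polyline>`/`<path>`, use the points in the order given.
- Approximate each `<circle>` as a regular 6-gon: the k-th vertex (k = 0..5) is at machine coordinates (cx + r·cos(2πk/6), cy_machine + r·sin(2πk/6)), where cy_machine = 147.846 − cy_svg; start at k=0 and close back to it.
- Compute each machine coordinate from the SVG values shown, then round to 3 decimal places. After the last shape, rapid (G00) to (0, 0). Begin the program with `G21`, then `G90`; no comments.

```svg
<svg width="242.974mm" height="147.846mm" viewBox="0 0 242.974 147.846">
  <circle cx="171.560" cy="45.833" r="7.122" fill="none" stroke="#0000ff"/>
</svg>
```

G21
G90
G00 X178.682 Y102.013
M4 S184
G1 X175.121 Y108.181 F4419
G1 X167.999 Y108.181 F4419
G1 X164.438 Y102.013 F4419
G1 X167.999 Y95.845 F4419
G1 X175.121 Y95.845 F4419
G1 X178.682 Y102.013 F4419
M5
G00 X0.000 Y0.000

1 u = 1 mm; y_m = 147.846 − y.

[1] `<circle>` circle, #0000ff→engrave S184 F4419: (178.682,102.013) → (175.121,108.181) → (167.999,108.181) → (164.438,102.013) → (167.999,95.845) → (175.121,95.845) → (178.682,102.013) (closed)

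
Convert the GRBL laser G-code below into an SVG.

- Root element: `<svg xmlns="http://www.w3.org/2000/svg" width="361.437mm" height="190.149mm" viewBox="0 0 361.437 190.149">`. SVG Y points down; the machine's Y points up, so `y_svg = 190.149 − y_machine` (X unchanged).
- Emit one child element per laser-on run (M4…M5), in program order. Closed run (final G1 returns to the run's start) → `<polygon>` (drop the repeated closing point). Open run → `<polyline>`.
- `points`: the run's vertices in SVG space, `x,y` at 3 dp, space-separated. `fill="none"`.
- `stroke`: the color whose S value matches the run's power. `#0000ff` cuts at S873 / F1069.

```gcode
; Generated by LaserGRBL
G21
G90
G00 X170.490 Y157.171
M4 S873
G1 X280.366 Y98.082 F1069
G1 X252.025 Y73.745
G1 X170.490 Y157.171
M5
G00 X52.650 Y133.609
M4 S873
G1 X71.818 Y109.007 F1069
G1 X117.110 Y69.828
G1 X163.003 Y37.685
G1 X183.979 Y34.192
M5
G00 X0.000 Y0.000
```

y_svg = 190.149 − y_m. Every run uses S873, so all elements get stroke `#0000ff` (cut).

[1] closed run; points: 170.490,32.978 280.366,92.067 252.025,116.404

[2] open run; points: 52.650,56.540 71.818,81.142 117.110,120.321 163.003,152.464 183.979,155.957

<svg xmlns="http://www.w3.org/2000/svg" width="361.437mm" height="190.149mm" viewBox="0 0 361.437 190.149">
  <polygon points="170.490,32.978 280.366,92.067 252.025,116.404" fill="none" stroke="#0000ff"/>
  <polyline points="52.650,56.540 71.818,81.142 117.110,120.321 163.003,152.464 183.979,155.957" fill="none" stroke="#0000ff"/>
</svg>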